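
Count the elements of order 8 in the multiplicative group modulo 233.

φ(233) = 233 − 1 = 232 = 2^3 · 29.
Since (Z/233Z)^× is cyclic of order 232, the number of elements of order d is φ(d) when d | 232 and 0 otherwise.
8 = 2^3 divides 232, and φ(8) = 4.

4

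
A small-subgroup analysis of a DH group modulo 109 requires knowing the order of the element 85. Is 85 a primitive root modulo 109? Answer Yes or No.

Yes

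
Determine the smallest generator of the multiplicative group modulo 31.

3

φ(31) = 31 − 1 = 30 = 2 · 3 · 5.
g is a primitive root iff g^(30/q) ≢ 1 (mod 31) for each prime q ∈ {2, 3, 5}.
g = 2: 2^15 ≡ 1 — hits 1, so not a primitive root.
g = 3: 3^15 ≡ 30; 3^10 ≡ 25; 3^6 ≡ 16 — none is 1, so 3 is a primitive root.
So 3 is the smallest generator of (Z/31Z)^×.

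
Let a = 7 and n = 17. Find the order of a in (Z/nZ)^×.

16

Since 7 ∈ (Z/17Z)^×, its order divides φ(17) = 17 − 1 = 16 = 2^4.
Divisors of 16: 1, 2, 4, 8, 16.
Compute 7^d (mod 17) for the divisors d until we hit 1:
7^1 ≡ 7 (mod 17)
7^2 ≡ 15 (mod 17)
7^4 ≡ 4 (mod 17)
7^8 ≡ 16 (mod 17)
7^16 ≡ 1 (mod 17) ✓
The smallest such exponent is 16, so the order of 7 is 16.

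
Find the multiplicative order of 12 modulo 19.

6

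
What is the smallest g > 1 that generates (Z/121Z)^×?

2

φ(121) = φ(11^2) = 11·(11−1) = 110 = 2 · 5 · 11.
Test candidates g = 2, 3, … against the prime factors q ∈ {2, 5, 11} of φ(121): g is a generator iff g^(110/q) ≢ 1 for every such q.
g = 2: 2^55 ≡ 120; 2^22 ≡ 81; 2^10 ≡ 56 — none is 1, so 2 is a primitive root.
The smallest primitive root modulo 121 is 2.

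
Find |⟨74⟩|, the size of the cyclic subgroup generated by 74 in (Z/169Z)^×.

39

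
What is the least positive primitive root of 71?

7

φ(71) = 71 − 1 = 70 = 2 · 5 · 7.
g is a primitive root iff g^(70/q) ≢ 1 (mod 71) for each prime q ∈ {2, 5, 7}.
g = 2: 2^35 ≡ 1 — hits 1, so not a primitive root.
g = 3: 3^35 ≡ 1 — hits 1, so not a primitive root.
g = 4: 4^35 ≡ 1 — hits 1, so not a primitive root.
g = 5: 5^35 ≡ 1 — hits 1, so not a primitive root.
g = 6: 6^35 ≡ 1 — hits 1, so not a primitive root.
g = 7: 7^35 ≡ 70; 7^14 ≡ 54; 7^10 ≡ 45 — none is 1, so 7 is a primitive root.
So 7 is the smallest generator of (Z/71Z)^×.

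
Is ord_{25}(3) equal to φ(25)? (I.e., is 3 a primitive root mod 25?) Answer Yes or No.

φ(25) = φ(5^2) = 5·(5−1) = 20 = 2^2 · 5.
It suffices to check that the order of 3 is not a proper divisor of 20: compute 3^(20/q) for q ∈ {2, 5}.
3^10 ≡ 24 (mod 25)  [q = 2: ≢ 1 ✓]
3^4 ≡ 6 (mod 25)  [q = 5: ≢ 1 ✓]
None equal 1, so ord_25(3) = 20: 3 is a primitive root.

Yes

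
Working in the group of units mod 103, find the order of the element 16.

By Lagrange's theorem, ord_103(16) divides φ(103) = 103 − 1 = 102 = 2 · 3 · 17.
Divisors of 102: 1, 2, 3, 6, 17, 34, 51, 102.
Evaluate successive powers at the divisors of 102:
16^1 ≡ 16 (mod 103)
16^2 ≡ 50 (mod 103)
16^3 ≡ 79 (mod 103)
16^6 ≡ 61 (mod 103)
16^17 ≡ 56 (mod 103)
16^34 ≡ 46 (mod 103)
16^51 ≡ 1 (mod 103) ✓
So ord_103(16) = 51.

51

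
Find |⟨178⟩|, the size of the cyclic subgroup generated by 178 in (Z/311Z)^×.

Since 178 ∈ (Z/311Z)^×, its order divides φ(311) = 311 − 1 = 310 = 2 · 5 · 31.
Divisors of 310: 1, 2, 5, 10, 31, 62, 155, 310.
Test each divisor d:
178^1 ≡ 178 (mod 311)
178^2 ≡ 273 (mod 311)
178^5 ≡ 146 (mod 311)
178^10 ≡ 168 (mod 311)
178^31 ≡ 36 (mod 311)
178^62 ≡ 52 (mod 311)
178^155 ≡ 1 (mod 311) ✓
So ord_311(178) = 155.

155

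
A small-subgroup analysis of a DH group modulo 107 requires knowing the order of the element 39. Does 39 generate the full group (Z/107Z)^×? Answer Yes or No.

φ(107) = 107 − 1 = 106 = 2 · 53.
39 is a primitive root mod 107 iff 39^(φ(107)/q) ≢ 1 for every prime q | φ(107), i.e. q ∈ {2, 53}.
39^53 ≡ 1 (mod 107)  [q = 2: ≡ 1 ✗]
39^2 ≡ 23 (mod 107)  [q = 53: ≢ 1 ✓]
Since 39^53 ≡ 1, the order of 39 divides 53 < 106, so 39 is not a primitive root.

No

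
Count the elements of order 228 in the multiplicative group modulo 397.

0

φ(397) = 397 − 1 = 396 = 2^2 · 3^2 · 11.
Since (Z/397Z)^× is cyclic of order 396, the number of elements of order d is φ(d) when d | 396 and 0 otherwise.
228 does not divide 396, so no element of (Z/397Z)^× has order 228.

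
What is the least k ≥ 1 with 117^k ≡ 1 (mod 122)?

15

Since 117 ∈ (Z/122Z)^×, its order divides φ(122) = φ(2)·φ(61) = 1·60 = 60 = 2^2 · 3 · 5.
Divisors of 60: 1, 2, 3, 4, 5, 6, 10, 12, 15, 20, 30, 60.
Compute 117^d (mod 122) for the divisors d until we hit 1:
117^1 ≡ 117 (mod 122)
117^2 ≡ 25 (mod 122)
117^3 ≡ 119 (mod 122)
117^4 ≡ 15 (mod 122)
117^5 ≡ 47 (mod 122)
117^6 ≡ 9 (mod 122)
117^10 ≡ 13 (mod 122)
117^12 ≡ 81 (mod 122)
117^15 ≡ 1 (mod 122) ✓
Hence ord(117) = 15.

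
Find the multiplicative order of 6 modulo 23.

ord(6) | φ(23) = 23 − 1 = 22 = 2 · 11.
Divisors of 22: 1, 2, 11, 22.
Evaluate successive powers at the divisors of 22:
6^1 ≡ 6 (mod 23)
6^2 ≡ 13 (mod 23)
6^11 ≡ 1 (mod 23) ✓
Hence ord(6) = 11.

11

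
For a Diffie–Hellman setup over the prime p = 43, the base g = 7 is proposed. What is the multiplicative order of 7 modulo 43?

6

The order of 7 must divide φ(43) = 43 − 1 = 42 = 2 · 3 · 7.
Divisors of 42: 1, 2, 3, 6, 7, 14, 21, 42.
Compute 7^d (mod 43) for the divisors d until we hit 1:
7^1 ≡ 7
7^2 ≡ 6
7^3 ≡ 42
7^6 ≡ 1
Therefore the multiplicative order of 7 modulo 43 is 6.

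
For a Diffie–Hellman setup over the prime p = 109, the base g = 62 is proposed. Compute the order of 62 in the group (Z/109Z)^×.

108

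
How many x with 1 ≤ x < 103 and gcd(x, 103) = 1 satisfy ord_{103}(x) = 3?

φ(103) = 103 − 1 = 102 = 2 · 3 · 17.
(Z/103Z)^× is cyclic (|G| = 102); a cyclic group of order m has exactly φ(d) elements of each order d | m, and none otherwise.
3 | 102, and φ(3) = 3 − 1 = 2.

2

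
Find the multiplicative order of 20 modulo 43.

By Lagrange's theorem, ord_43(20) divides φ(43) = 43 − 1 = 42 = 2 · 3 · 7.
Divisors of 42: 1, 2, 3, 6, 7, 14, 21, 42.
Evaluate successive powers at the divisors of 42:
20^1 ≡ 20 (mod 43)
20^2 ≡ 13 (mod 43)
20^3 ≡ 2 (mod 43)
20^6 ≡ 4 (mod 43)
20^7 ≡ 37 (mod 43)
20^14 ≡ 36 (mod 43)
20^21 ≡ 42 (mod 43)
20^42 ≡ 1 (mod 43) ✓
So ord_43(20) = 42.

42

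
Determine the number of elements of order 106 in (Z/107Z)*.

52

φ(107) = 107 − 1 = 106 = 2 · 53.
Since (Z/107Z)^× is cyclic of order 106, the number of elements of order d is φ(d) when d | 106 and 0 otherwise.
106 = 2 · 53 divides 106, and φ(106) = 52.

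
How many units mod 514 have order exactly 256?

φ(514) = φ(2)·φ(257) = 1·256 = 256 = 2^8.
In a cyclic group of order 256, there are φ(d) elements of order d for each divisor d of 256, and zero for non-divisors.
256 = 2^8 divides 256, and φ(256) = 128.

128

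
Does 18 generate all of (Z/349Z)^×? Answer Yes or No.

Yes

φ(349) = 349 − 1 = 348 = 2^2 · 3 · 29.
Test 18^(348/q) mod 349 for each prime factor q of 348:
18^174 ≡ 348 (mod 349)  [q = 2: ≢ 1 ✓]
18^116 ≡ 122 (mod 349)  [q = 3: ≢ 1 ✓]
18^12 ≡ 118 (mod 349)  [q = 29: ≢ 1 ✓]
None equal 1, so ord_349(18) = 348: 18 is a primitive root.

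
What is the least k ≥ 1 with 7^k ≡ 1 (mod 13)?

By Lagrange's theorem, ord_13(7) divides φ(13) = 13 − 1 = 12 = 2^2 · 3.
Divisors of 12: 1, 2, 3, 4, 6, 12.
Test each divisor d:
7^1 ≡ 7 (mod 13)
7^2 ≡ 10 (mod 13)
7^3 ≡ 5 (mod 13)
7^4 ≡ 9 (mod 13)
7^6 ≡ 12 (mod 13)
7^12 ≡ 1 (mod 13) ✓
The smallest such exponent is 12, so the order of 7 is 12.

12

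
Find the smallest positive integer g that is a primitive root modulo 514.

3

φ(514) = φ(2)·φ(257) = 1·256 = 256 = 2^8.
g is a primitive root iff g^(256/q) ≢ 1 (mod 514) for each prime q ∈ {2}.
g = 2: gcd(2, 514) = 2 > 1, not a unit — skip.
g = 3: 3^128 ≡ 513 — none is 1, so 3 is a primitive root.
So 3 is the smallest generator of (Z/514Z)^×.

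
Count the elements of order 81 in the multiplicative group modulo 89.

0

φ(89) = 89 − 1 = 88 = 2^3 · 11.
Since (Z/89Z)^× is cyclic of order 88, the number of elements of order d is φ(d) when d | 88 and 0 otherwise.
Since 81 ∤ 88, the count is 0.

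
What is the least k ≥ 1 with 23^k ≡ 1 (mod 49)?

21

ord(23) | φ(49) = φ(7^2) = 7·(7−1) = 42 = 2 · 3 · 7.
Divisors of 42: 1, 2, 3, 6, 7, 14, 21, 42.
Check 23^d mod 49 for each divisor in increasing order:
23^1 ≡ 23
23^2 ≡ 39
23^3 ≡ 15
23^6 ≡ 29
23^7 ≡ 30
23^14 ≡ 18
23^21 ≡ 1
Therefore the multiplicative order of 23 modulo 49 is 21.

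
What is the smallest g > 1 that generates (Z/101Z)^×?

φ(101) = 101 − 1 = 100 = 2^2 · 5^2.
Test candidates g = 2, 3, … against the prime factors q ∈ {2, 5} of φ(101): g is a generator iff g^(100/q) ≢ 1 for every such q.
g = 2: 2^50 ≡ 100; 2^20 ≡ 95 — none is 1, so 2 is a primitive root.
Hence the least primitive root of 101 is 2.

2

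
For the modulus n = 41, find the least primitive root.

6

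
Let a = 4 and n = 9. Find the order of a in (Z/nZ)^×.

3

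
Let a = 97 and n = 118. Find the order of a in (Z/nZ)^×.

Since 97 ∈ (Z/118Z)^×, its order divides φ(118) = φ(2)·φ(59) = 1·58 = 58 = 2 · 29.
Divisors of 58: 1, 2, 29, 58.
Compute 97^d (mod 118) for the divisors d until we hit 1:
97^1 ≡ 97 (mod 118)
97^2 ≡ 87 (mod 118)
97^29 ≡ 117 (mod 118)
97^58 ≡ 1 (mod 118) ✓
Therefore the multiplicative order of 97 modulo 118 is 58.

58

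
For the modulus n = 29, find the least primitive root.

φ(29) = 29 − 1 = 28 = 2^2 · 7.
g is a primitive root iff g^(28/q) ≢ 1 (mod 29) for each prime q ∈ {2, 7}.
g = 2: 2^14 ≡ 28; 2^4 ≡ 16 — none is 1, so 2 is a primitive root.
So 2 is the smallest generator of (Z/29Z)^×.

2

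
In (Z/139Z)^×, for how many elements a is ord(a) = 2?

1

φ(139) = 139 − 1 = 138 = 2 · 3 · 23.
Since (Z/139Z)^× is cyclic of order 138, the number of elements of order d is φ(d) when d | 138 and 0 otherwise.
2 | 138, and φ(2) = 2 − 1 = 1.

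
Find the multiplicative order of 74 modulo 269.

268

Since 74 ∈ (Z/269Z)^×, its order divides φ(269) = 269 − 1 = 268 = 2^2 · 67.
Divisors of 268: 1, 2, 4, 67, 134, 268.
Evaluate successive powers at the divisors of 268:
74^1 ≡ 74
74^2 ≡ 96
74^4 ≡ 70
74^67 ≡ 187
74^134 ≡ 268
74^268 ≡ 1
Therefore the multiplicative order of 74 modulo 269 is 268.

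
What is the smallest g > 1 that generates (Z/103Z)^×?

5

φ(103) = 103 − 1 = 102 = 2 · 3 · 17.
g is a primitive root iff g^(102/q) ≢ 1 (mod 103) for each prime q ∈ {2, 3, 17}.
g = 2: 2^51 ≡ 1 — hits 1, so not a primitive root.
g = 3: 3^51 ≡ 102; 3^34 ≡ 1 — hits 1, so not a primitive root.
g = 4: 4^51 ≡ 1 — hits 1, so not a primitive root.
g = 5: 5^51 ≡ 102; 5^34 ≡ 56; 5^6 ≡ 72 — none is 1, so 5 is a primitive root.
Hence the least primitive root of 103 is 5.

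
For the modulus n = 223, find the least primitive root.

3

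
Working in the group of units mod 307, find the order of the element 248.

The order of 248 must divide φ(307) = 307 − 1 = 306 = 2 · 3^2 · 17.
Divisors of 306: 1, 2, 3, 6, 9, 17, 18, 34, 51, 102, 153, 306.
Check 248^d mod 307 for each divisor in increasing order:
248^1 ≡ 248 (mod 307)
248^2 ≡ 104 (mod 307)
248^3 ≡ 4 (mod 307)
248^6 ≡ 16 (mod 307)
248^9 ≡ 64 (mod 307)
248^17 ≡ 274 (mod 307)
248^18 ≡ 105 (mod 307)
248^34 ≡ 168 (mod 307)
248^51 ≡ 289 (mod 307)
248^102 ≡ 17 (mod 307)
248^153 ≡ 1 (mod 307) ✓
Hence ord(248) = 153.

153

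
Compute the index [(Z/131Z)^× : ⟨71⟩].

5

Since 71 ∈ (Z/131Z)^×, its order divides φ(131) = 131 − 1 = 130 = 2 · 5 · 13.
Divisors of 130: 1, 2, 5, 10, 13, 26, 65, 130.
Compute 71^d (mod 131) for the divisors d until we hit 1:
71^1 ≡ 71 (mod 131)
71^2 ≡ 63 (mod 131)
71^5 ≡ 18 (mod 131)
71^10 ≡ 62 (mod 131)
71^13 ≡ 130 (mod 131)
71^26 ≡ 1 (mod 131) ✓
So ord_131(71) = 26, hence |⟨71⟩| = 26.
[(Z/131Z)^× : ⟨71⟩] = 130/26 = 5.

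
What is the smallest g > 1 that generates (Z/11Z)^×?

2

φ(11) = 11 − 1 = 10 = 2 · 5.
g is a primitive root iff g^(10/q) ≢ 1 (mod 11) for each prime q ∈ {2, 5}.
g = 2: 2^5 ≡ 10; 2^2 ≡ 4 — none is 1, so 2 is a primitive root.
Hence the least primitive root of 11 is 2.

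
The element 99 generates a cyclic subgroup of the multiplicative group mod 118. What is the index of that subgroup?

By Lagrange's theorem, ord_118(99) divides φ(118) = φ(2)·φ(59) = 1·58 = 58 = 2 · 29.
Divisors of 58: 1, 2, 29, 58.
Compute 99^d (mod 118) for the divisors d until we hit 1:
99^1 ≡ 99 (mod 118)
99^2 ≡ 7 (mod 118)
99^29 ≡ 117 (mod 118)
99^58 ≡ 1 (mod 118) ✓
Thus |⟨99⟩| = ord(99) = 58.
Index = |(Z/118Z)^×| / |⟨99⟩| = 58 / 58 = 1.

1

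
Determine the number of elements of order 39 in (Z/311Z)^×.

0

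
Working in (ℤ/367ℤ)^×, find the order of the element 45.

122

By Lagrange's theorem, ord_367(45) divides φ(367) = 367 − 1 = 366 = 2 · 3 · 61.
Divisors of 366: 1, 2, 3, 6, 61, 122, 183, 366.
Evaluate successive powers at the divisors of 366:
45^1 ≡ 45 (mod 367)
45^2 ≡ 190 (mod 367)
45^3 ≡ 109 (mod 367)
45^6 ≡ 137 (mod 367)
45^61 ≡ 366 (mod 367)
45^122 ≡ 1 (mod 367) ✓
Therefore the multiplicative order of 45 modulo 367 is 122.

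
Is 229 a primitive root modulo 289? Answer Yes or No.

No

φ(289) = φ(17^2) = 17·(17−1) = 272 = 2^4 · 17.
229 is a primitive root mod 289 iff 229^(φ(289)/q) ≢ 1 for every prime q | φ(289), i.e. q ∈ {2, 17}.
229^136 ≡ 1 (mod 289)  [q = 2: ≡ 1 ✗]
229^16 ≡ 239 (mod 289)  [q = 17: ≢ 1 ✓]
The check at q = 2 fails, so 229 generates a proper subgroup.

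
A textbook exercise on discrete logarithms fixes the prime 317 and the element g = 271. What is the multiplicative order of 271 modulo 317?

316

ord(271) | φ(317) = 317 − 1 = 316 = 2^2 · 79.
Divisors of 316: 1, 2, 4, 79, 158, 316.
Evaluate successive powers at the divisors of 316:
271^1 ≡ 271
271^2 ≡ 214
271^4 ≡ 148
271^79 ≡ 114
271^158 ≡ 316
271^316 ≡ 1
Therefore the multiplicative order of 271 modulo 317 is 316.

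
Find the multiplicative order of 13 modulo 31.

30

Since 13 ∈ (Z/31Z)^×, its order divides φ(31) = 31 − 1 = 30 = 2 · 3 · 5.
Divisors of 30: 1, 2, 3, 5, 6, 10, 15, 30.
Compute 13^d (mod 31) for the divisors d until we hit 1:
13^1 ≡ 13
13^2 ≡ 14
13^3 ≡ 27
13^5 ≡ 6
13^6 ≡ 16
13^10 ≡ 5
13^15 ≡ 30
13^30 ≡ 1
Therefore the multiplicative order of 13 modulo 31 is 30.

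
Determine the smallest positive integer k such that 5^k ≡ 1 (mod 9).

6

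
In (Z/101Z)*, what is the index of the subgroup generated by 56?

ord(56) | φ(101) = 101 − 1 = 100 = 2^2 · 5^2.
Divisors of 100: 1, 2, 4, 5, 10, 20, 25, 50, 100.
Evaluate successive powers at the divisors of 100:
56^1 ≡ 56 (mod 101)
56^2 ≡ 5 (mod 101)
56^4 ≡ 25 (mod 101)
56^5 ≡ 87 (mod 101)
56^10 ≡ 95 (mod 101)
56^20 ≡ 36 (mod 101)
56^25 ≡ 1 (mod 101) ✓
The order of 56 is 25, so the subgroup it generates has 25 elements.
[(Z/101Z)^× : ⟨56⟩] = 100/25 = 4.

4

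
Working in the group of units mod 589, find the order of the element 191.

3

By Lagrange's theorem, ord_589(191) divides φ(589) = φ(19·31) = (19−1)·(31−1) = 18·30 = 540 = 2^2 · 3^3 · 5.
Divisors of 540: 1, 2, 3, 4, 5, 6, 9, 10, 12, 15, 18, 20, 27, 30, 36, 45, 54, 60, 90, 108, 135, 180, 270, 540.
Check 191^d mod 589 for each divisor in increasing order:
191^1 ≡ 191 (mod 589)
191^2 ≡ 552 (mod 589)
191^3 ≡ 1 (mod 589) ✓
Therefore the multiplicative order of 191 modulo 589 is 3.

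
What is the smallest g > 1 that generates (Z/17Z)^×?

φ(17) = 17 − 1 = 16 = 2^4.
g is a primitive root iff g^(16/q) ≢ 1 (mod 17) for each prime q ∈ {2}.
g = 2: 2^8 ≡ 1 — hits 1, so not a primitive root.
g = 3: 3^8 ≡ 16 — none is 1, so 3 is a primitive root.
Hence the least primitive root of 17 is 3.

3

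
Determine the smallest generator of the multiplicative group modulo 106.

φ(106) = φ(2)·φ(53) = 1·52 = 52 = 2^2 · 13.
Test candidates g = 2, 3, … against the prime factors q ∈ {2, 13} of φ(106): g is a generator iff g^(52/q) ≢ 1 for every such q.
g = 2: gcd(2, 106) = 2 > 1, not a unit — skip.
g = 3: 3^26 ≡ 105; 3^4 ≡ 81 — none is 1, so 3 is a primitive root.
So 3 is the smallest generator of (Z/106Z)^×.

3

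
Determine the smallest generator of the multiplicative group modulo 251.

6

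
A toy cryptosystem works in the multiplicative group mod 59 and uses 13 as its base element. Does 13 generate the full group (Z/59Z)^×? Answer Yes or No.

Yes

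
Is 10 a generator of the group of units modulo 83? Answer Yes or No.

No

φ(83) = 83 − 1 = 82 = 2 · 41.
An element g generates (Z/83Z)^× iff g^(82/q) ≢ 1 (mod 83) for each prime q ∈ {2, 41}.
10^41 ≡ 1 (mod 83)  [q = 2: ≡ 1 ✗]
10^2 ≡ 17 (mod 83)  [q = 41: ≢ 1 ✓]
The check at q = 2 fails, so 10 generates a proper subgroup.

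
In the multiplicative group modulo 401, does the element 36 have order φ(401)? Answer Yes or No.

φ(401) = 401 − 1 = 400 = 2^4 · 5^2.
Test 36^(400/q) mod 401 for each prime factor q of 400:
36^200 ≡ 1 (mod 401)  [q = 2: ≡ 1 ✗]
36^80 ≡ 39 (mod 401)  [q = 5: ≢ 1 ✓]
Since 36^200 ≡ 1, the order of 36 divides 200 < 400, so 36 is not a primitive root.

No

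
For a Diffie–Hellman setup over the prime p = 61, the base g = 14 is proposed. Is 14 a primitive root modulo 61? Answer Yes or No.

No

φ(61) = 61 − 1 = 60 = 2^2 · 3 · 5.
An element g generates (Z/61Z)^× iff g^(60/q) ≢ 1 (mod 61) for each prime q ∈ {2, 3, 5}.
14^30 ≡ 1 (mod 61)  [q = 2: ≡ 1 ✗]
14^20 ≡ 13 (mod 61)  [q = 3: ≢ 1 ✓]
14^12 ≡ 1 (mod 61)  [q = 5: ≡ 1 ✗]
14^30 ≡ 1 shows ord(14) | 30, strictly less than φ(61); not a primitive root.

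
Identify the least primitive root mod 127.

3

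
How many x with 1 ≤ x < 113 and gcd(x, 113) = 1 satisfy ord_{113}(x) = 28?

12

φ(113) = 113 − 1 = 112 = 2^4 · 7.
In a cyclic group of order 112, there are φ(d) elements of order d for each divisor d of 112, and zero for non-divisors.
28 = 2^2 · 7 divides 112, and φ(28) = 12.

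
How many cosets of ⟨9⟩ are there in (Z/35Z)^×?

The order of 9 must divide φ(35) = φ(5·7) = (5−1)·(7−1) = 4·6 = 24 = 2^3 · 3.
Divisors of 24: 1, 2, 3, 4, 6, 8, 12, 24.
Evaluate successive powers at the divisors of 24:
9^1 ≡ 9
9^2 ≡ 11
9^3 ≡ 29
9^4 ≡ 16
9^6 ≡ 1
Thus |⟨9⟩| = ord(9) = 6.
The index is φ(35) / ord(9) = 24 / 6 = 4.

4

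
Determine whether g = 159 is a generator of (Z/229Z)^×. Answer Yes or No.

φ(229) = 229 − 1 = 228 = 2^2 · 3 · 19.
159 is a primitive root mod 229 iff 159^(φ(229)/q) ≢ 1 for every prime q | φ(229), i.e. q ∈ {2, 3, 19}.
159^114 ≡ 1 (mod 229)  [q = 2: ≡ 1 ✗]
159^76 ≡ 134 (mod 229)  [q = 3: ≢ 1 ✓]
159^12 ≡ 44 (mod 229)  [q = 19: ≢ 1 ✓]
The check at q = 2 fails, so 159 generates a proper subgroup.

No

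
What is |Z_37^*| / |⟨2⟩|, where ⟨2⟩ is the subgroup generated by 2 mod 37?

1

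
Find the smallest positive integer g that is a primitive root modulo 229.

6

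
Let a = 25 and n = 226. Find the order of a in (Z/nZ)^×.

Since 25 ∈ (Z/226Z)^×, its order divides φ(226) = φ(2)·φ(113) = 1·112 = 112 = 2^4 · 7.
Divisors of 112: 1, 2, 4, 7, 8, 14, 16, 28, 56, 112.
Check 25^d mod 226 for each divisor in increasing order:
25^1 ≡ 25 (mod 226)
25^2 ≡ 173 (mod 226)
25^4 ≡ 97 (mod 226)
25^7 ≡ 69 (mod 226)
25^8 ≡ 143 (mod 226)
25^14 ≡ 15 (mod 226)
25^16 ≡ 109 (mod 226)
25^28 ≡ 225 (mod 226)
25^56 ≡ 1 (mod 226) ✓
The smallest such exponent is 56, so the order of 25 is 56.

56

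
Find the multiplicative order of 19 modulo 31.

By Lagrange's theorem, ord_31(19) divides φ(31) = 31 − 1 = 30 = 2 · 3 · 5.
Divisors of 30: 1, 2, 3, 5, 6, 10, 15, 30.
Compute 19^d (mod 31) for the divisors d until we hit 1:
19^1 ≡ 19 (mod 31)
19^2 ≡ 20 (mod 31)
19^3 ≡ 8 (mod 31)
19^5 ≡ 5 (mod 31)
19^6 ≡ 2 (mod 31)
19^10 ≡ 25 (mod 31)
19^15 ≡ 1 (mod 31) ✓
Therefore the multiplicative order of 19 modulo 31 is 15.

15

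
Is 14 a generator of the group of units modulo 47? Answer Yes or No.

No

φ(47) = 47 − 1 = 46 = 2 · 23.
An element g generates (Z/47Z)^× iff g^(46/q) ≢ 1 (mod 47) for each prime q ∈ {2, 23}.
14^23 ≡ 1 (mod 47)  [q = 2: ≡ 1 ✗]
14^2 ≡ 8 (mod 47)  [q = 23: ≢ 1 ✓]
Since 14^23 ≡ 1, the order of 14 divides 23 < 46, so 14 is not a primitive root.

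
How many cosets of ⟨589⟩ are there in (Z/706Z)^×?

1

Since 589 ∈ (Z/706Z)^×, its order divides φ(706) = φ(2)·φ(353) = 1·352 = 352 = 2^5 · 11.
Divisors of 352: 1, 2, 4, 8, 11, 16, 22, 32, 44, 88, 176, 352.
Test each divisor d:
589^1 ≡ 589 (mod 706)
589^2 ≡ 275 (mod 706)
589^4 ≡ 83 (mod 706)
589^8 ≡ 535 (mod 706)
589^11 ≡ 67 (mod 706)
589^16 ≡ 295 (mod 706)
589^22 ≡ 253 (mod 706)
589^32 ≡ 187 (mod 706)
589^44 ≡ 469 (mod 706)
589^88 ≡ 395 (mod 706)
589^176 ≡ 705 (mod 706)
589^352 ≡ 1 (mod 706) ✓
So ord_706(589) = 352, hence |⟨589⟩| = 352.
The index is φ(706) / ord(589) = 352 / 352 = 1.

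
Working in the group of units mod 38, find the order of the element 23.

9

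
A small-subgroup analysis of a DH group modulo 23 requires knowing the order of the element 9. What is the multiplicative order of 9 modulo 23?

ord(9) | φ(23) = 23 − 1 = 22 = 2 · 11.
Divisors of 22: 1, 2, 11, 22.
Check 9^d mod 23 for each divisor in increasing order:
9^1 ≡ 9
9^2 ≡ 12
9^11 ≡ 1
So ord_23(9) = 11.

11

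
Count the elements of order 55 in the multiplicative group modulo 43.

0

φ(43) = 43 − 1 = 42 = 2 · 3 · 7.
Since (Z/43Z)^× is cyclic of order 42, the number of elements of order d is φ(d) when d | 42 and 0 otherwise.
Here 42 is not a multiple of 55, so there are no elements of order 55.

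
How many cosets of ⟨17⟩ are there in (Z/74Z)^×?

1

The order of 17 must divide φ(74) = φ(2)·φ(37) = 1·36 = 36 = 2^2 · 3^2.
Divisors of 36: 1, 2, 3, 4, 6, 9, 12, 18, 36.
Check 17^d mod 74 for each divisor in increasing order:
17^1 ≡ 17
17^2 ≡ 67
17^3 ≡ 29
17^4 ≡ 49
17^6 ≡ 27
17^9 ≡ 43
17^12 ≡ 63
17^18 ≡ 73
17^36 ≡ 1
Thus |⟨17⟩| = ord(17) = 36.
[(Z/74Z)^× : ⟨17⟩] = 36/36 = 1.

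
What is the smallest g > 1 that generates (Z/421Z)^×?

2

φ(421) = 421 − 1 = 420 = 2^2 · 3 · 5 · 7.
g is a primitive root iff g^(420/q) ≢ 1 (mod 421) for each prime q ∈ {2, 3, 5, 7}.
g = 2: 2^210 ≡ 420; 2^140 ≡ 400; 2^84 ≡ 279; 2^60 ≡ 370 — none is 1, so 2 is a primitive root.
So 2 is the smallest generator of (Z/421Z)^×.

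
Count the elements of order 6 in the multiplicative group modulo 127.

φ(127) = 127 − 1 = 126 = 2 · 3^2 · 7.
In a cyclic group of order 126, there are φ(d) elements of order d for each divisor d of 126, and zero for non-divisors.
6 = 2 · 3 divides 126, and φ(6) = 2.

2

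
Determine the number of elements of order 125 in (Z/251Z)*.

100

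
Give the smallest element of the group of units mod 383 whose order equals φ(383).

φ(383) = 383 − 1 = 382 = 2 · 191.
g is a primitive root iff g^(382/q) ≢ 1 (mod 383) for each prime q ∈ {2, 191}.
g = 2: 2^191 ≡ 1 — hits 1, so not a primitive root.
g = 3: 3^191 ≡ 1 — hits 1, so not a primitive root.
g = 4: 4^191 ≡ 1 — hits 1, so not a primitive root.
g = 5: 5^191 ≡ 382; 5^2 ≡ 25 — none is 1, so 5 is a primitive root.
So 5 is the smallest generator of (Z/383Z)^×.

5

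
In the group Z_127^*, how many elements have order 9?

6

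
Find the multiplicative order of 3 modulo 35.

ord(3) | φ(35) = φ(5·7) = (5−1)·(7−1) = 4·6 = 24 = 2^3 · 3.
Divisors of 24: 1, 2, 3, 4, 6, 8, 12, 24.
Evaluate successive powers at the divisors of 24:
3^1 ≡ 3
3^2 ≡ 9
3^3 ≡ 27
3^4 ≡ 11
3^6 ≡ 29
3^8 ≡ 16
3^12 ≡ 1
The smallest such exponent is 12, so the order of 3 is 12.

12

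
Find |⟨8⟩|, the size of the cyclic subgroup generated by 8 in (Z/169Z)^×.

52

ord(8) | φ(169) = φ(13^2) = 13·(13−1) = 156 = 2^2 · 3 · 13.
Divisors of 156: 1, 2, 3, 4, 6, 12, 13, 26, 39, 52, 78, 156.
Evaluate successive powers at the divisors of 156:
8^1 ≡ 8
8^2 ≡ 64
8^3 ≡ 5
8^4 ≡ 40
8^6 ≡ 25
8^12 ≡ 118
8^13 ≡ 99
8^26 ≡ 168
8^39 ≡ 70
8^52 ≡ 1
Hence ord(8) = 52.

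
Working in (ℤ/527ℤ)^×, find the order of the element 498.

By Lagrange's theorem, ord_527(498) divides φ(527) = φ(17·31) = (17−1)·(31−1) = 16·30 = 480 = 2^5 · 3 · 5.
Divisors of 480: 1, 2, 3, 4, 5, 6, 8, 10, 12, 15, 16, 20, 24, 30, 32, 40, 48, 60, 80, 96, 120, 160, 240, 480.
Test each divisor d:
498^1 ≡ 498 (mod 527)
498^2 ≡ 314 (mod 527)
498^3 ≡ 380 (mod 527)
498^4 ≡ 47 (mod 527)
498^5 ≡ 218 (mod 527)
498^6 ≡ 2 (mod 527)
498^8 ≡ 101 (mod 527)
498^10 ≡ 94 (mod 527)
498^12 ≡ 4 (mod 527)
498^15 ≡ 466 (mod 527)
498^16 ≡ 188 (mod 527)
498^20 ≡ 404 (mod 527)
498^24 ≡ 16 (mod 527)
498^30 ≡ 32 (mod 527)
498^32 ≡ 35 (mod 527)
498^40 ≡ 373 (mod 527)
498^48 ≡ 256 (mod 527)
498^60 ≡ 497 (mod 527)
498^80 ≡ 1 (mod 527) ✓
Therefore the multiplicative order of 498 modulo 527 is 80.

80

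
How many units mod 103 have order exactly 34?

φ(103) = 103 − 1 = 102 = 2 · 3 · 17.
(Z/103Z)^× is cyclic (|G| = 102); a cyclic group of order m has exactly φ(d) elements of each order d | m, and none otherwise.
34 = 2 · 17 divides 102, and φ(34) = 16.

16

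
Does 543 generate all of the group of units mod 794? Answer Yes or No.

Yes

φ(794) = φ(2)·φ(397) = 1·396 = 396 = 2^2 · 3^2 · 11.
An element g generates (Z/794Z)^× iff g^(396/q) ≢ 1 (mod 794) for each prime q ∈ {2, 3, 11}.
543^198 ≡ 793 (mod 794)  [q = 2: ≢ 1 ✓]
543^132 ≡ 431 (mod 794)  [q = 3: ≢ 1 ✓]
543^36 ≡ 413 (mod 794)  [q = 11: ≢ 1 ✓]
Every test exponent gives a nontrivial residue, hence 543 generates the full group.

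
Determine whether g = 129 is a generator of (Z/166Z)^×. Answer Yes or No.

φ(166) = φ(2)·φ(83) = 1·82 = 82 = 2 · 41.
An element g generates (Z/166Z)^× iff g^(82/q) ≢ 1 (mod 166) for each prime q ∈ {2, 41}.
129^41 ≡ 165 (mod 166)  [q = 2: ≢ 1 ✓]
129^2 ≡ 41 (mod 166)  [q = 41: ≢ 1 ✓]
All checks pass, so 129 has order 82 and is a primitive root modulo 166.

Yes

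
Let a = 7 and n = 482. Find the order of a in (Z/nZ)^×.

240

Since 7 ∈ (Z/482Z)^×, its order divides φ(482) = φ(2)·φ(241) = 1·240 = 240 = 2^4 · 3 · 5.
Divisors of 240: 1, 2, 3, 4, 5, 6, 8, 10, 12, 15, 16, 20, 24, 30, 40, 48, 60, 80, 120, 240.
Evaluate successive powers at the divisors of 240:
7^1 ≡ 7
7^2 ≡ 49
7^3 ≡ 343
7^4 ≡ 473
7^5 ≡ 419
7^6 ≡ 41
7^8 ≡ 81
7^10 ≡ 113
7^12 ≡ 235
7^15 ≡ 111
7^16 ≡ 295
7^20 ≡ 237
7^24 ≡ 277
7^30 ≡ 271
7^40 ≡ 257
7^48 ≡ 91
7^60 ≡ 177
7^80 ≡ 15
7^120 ≡ 481
7^240 ≡ 1
The smallest such exponent is 240, so the order of 7 is 240.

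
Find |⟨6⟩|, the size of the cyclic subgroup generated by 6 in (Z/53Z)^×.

26

Since 6 ∈ (Z/53Z)^×, its order divides φ(53) = 53 − 1 = 52 = 2^2 · 13.
Divisors of 52: 1, 2, 4, 13, 26, 52.
Test each divisor d:
6^1 ≡ 6 (mod 53)
6^2 ≡ 36 (mod 53)
6^4 ≡ 24 (mod 53)
6^13 ≡ 52 (mod 53)
6^26 ≡ 1 (mod 53) ✓
Therefore the multiplicative order of 6 modulo 53 is 26.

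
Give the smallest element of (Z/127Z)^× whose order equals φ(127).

3

φ(127) = 127 − 1 = 126 = 2 · 3^2 · 7.
g is a primitive root iff g^(126/q) ≢ 1 (mod 127) for each prime q ∈ {2, 3, 7}.
g = 2: 2^63 ≡ 1 — hits 1, so not a primitive root.
g = 3: 3^63 ≡ 126; 3^42 ≡ 107; 3^18 ≡ 4 — none is 1, so 3 is a primitive root.
The smallest primitive root modulo 127 is 3.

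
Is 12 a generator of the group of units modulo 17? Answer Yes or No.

Yes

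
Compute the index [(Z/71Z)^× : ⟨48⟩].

10

ord(48) | φ(71) = 71 − 1 = 70 = 2 · 5 · 7.
Divisors of 70: 1, 2, 5, 7, 10, 14, 35, 70.
Compute 48^d (mod 71) for the divisors d until we hit 1:
48^1 ≡ 48 (mod 71)
48^2 ≡ 32 (mod 71)
48^5 ≡ 20 (mod 71)
48^7 ≡ 1 (mod 71) ✓
Thus |⟨48⟩| = ord(48) = 7.
[(Z/71Z)^× : ⟨48⟩] = 70/7 = 10.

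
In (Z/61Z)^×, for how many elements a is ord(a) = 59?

0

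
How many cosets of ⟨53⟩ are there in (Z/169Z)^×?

12

By Lagrange's theorem, ord_169(53) divides φ(169) = φ(13^2) = 13·(13−1) = 156 = 2^2 · 3 · 13.
Divisors of 156: 1, 2, 3, 4, 6, 12, 13, 26, 39, 52, 78, 156.
Check 53^d mod 169 for each divisor in increasing order:
53^1 ≡ 53
53^2 ≡ 105
53^3 ≡ 157
53^4 ≡ 40
53^6 ≡ 144
53^12 ≡ 118
53^13 ≡ 1
The order of 53 is 13, so the subgroup it generates has 13 elements.
[(Z/169Z)^× : ⟨53⟩] = 156/13 = 12.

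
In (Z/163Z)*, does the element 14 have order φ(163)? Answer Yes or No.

φ(163) = 163 − 1 = 162 = 2 · 3^4.
An element g generates (Z/163Z)^× iff g^(162/q) ≢ 1 (mod 163) for each prime q ∈ {2, 3}.
14^81 ≡ 1 (mod 163)  [q = 2: ≡ 1 ✗]
14^54 ≡ 58 (mod 163)  [q = 3: ≢ 1 ✓]
14^81 ≡ 1 shows ord(14) | 81, strictly less than φ(163); not a primitive root.

No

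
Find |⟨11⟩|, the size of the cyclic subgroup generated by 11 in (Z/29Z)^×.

28

By Lagrange's theorem, ord_29(11) divides φ(29) = 29 − 1 = 28 = 2^2 · 7.
Divisors of 28: 1, 2, 4, 7, 14, 28.
Test each divisor d:
11^1 ≡ 11
11^2 ≡ 5
11^4 ≡ 25
11^7 ≡ 12
11^14 ≡ 28
11^28 ≡ 1
Therefore the multiplicative order of 11 modulo 29 is 28.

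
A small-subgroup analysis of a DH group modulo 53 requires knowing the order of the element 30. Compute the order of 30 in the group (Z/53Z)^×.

4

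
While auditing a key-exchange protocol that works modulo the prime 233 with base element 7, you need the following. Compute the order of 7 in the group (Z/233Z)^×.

By Lagrange's theorem, ord_233(7) divides φ(233) = 233 − 1 = 232 = 2^3 · 29.
Divisors of 232: 1, 2, 4, 8, 29, 58, 116, 232.
Test each divisor d:
7^1 ≡ 7 (mod 233)
7^2 ≡ 49 (mod 233)
7^4 ≡ 71 (mod 233)
7^8 ≡ 148 (mod 233)
7^29 ≡ 89 (mod 233)
7^58 ≡ 232 (mod 233)
7^116 ≡ 1 (mod 233) ✓
Therefore the multiplicative order of 7 modulo 233 is 116.

116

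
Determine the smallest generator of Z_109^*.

6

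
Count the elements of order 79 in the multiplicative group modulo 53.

φ(53) = 53 − 1 = 52 = 2^2 · 13.
Since (Z/53Z)^× is cyclic of order 52, the number of elements of order d is φ(d) when d | 52 and 0 otherwise.
Since 79 ∤ 52, the count is 0.

0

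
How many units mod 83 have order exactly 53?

φ(83) = 83 − 1 = 82 = 2 · 41.
In a cyclic group of order 82, there are φ(d) elements of order d for each divisor d of 82, and zero for non-divisors.
Here 82 is not a multiple of 53, so there are no elements of order 53.

0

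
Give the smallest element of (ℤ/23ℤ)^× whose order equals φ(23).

5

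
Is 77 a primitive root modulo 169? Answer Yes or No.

φ(169) = φ(13^2) = 13·(13−1) = 156 = 2^2 · 3 · 13.
An element g generates (Z/169Z)^× iff g^(156/q) ≢ 1 (mod 169) for each prime q ∈ {2, 3, 13}.
77^78 ≡ 1 (mod 169)  [q = 2: ≡ 1 ✗]
77^52 ≡ 1 (mod 169)  [q = 3: ≡ 1 ✗]
77^12 ≡ 79 (mod 169)  [q = 13: ≢ 1 ✓]
Since 77^78 ≡ 1, the order of 77 divides 78 < 156, so 77 is not a primitive root.

No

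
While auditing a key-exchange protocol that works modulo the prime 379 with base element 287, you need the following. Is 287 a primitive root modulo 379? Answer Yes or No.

φ(379) = 379 − 1 = 378 = 2 · 3^3 · 7.
Test 287^(378/q) mod 379 for each prime factor q of 378:
287^189 ≡ 378 (mod 379)  [q = 2: ≢ 1 ✓]
287^126 ≡ 51 (mod 379)  [q = 3: ≢ 1 ✓]
287^54 ≡ 119 (mod 379)  [q = 7: ≢ 1 ✓]
Every test exponent gives a nontrivial residue, hence 287 generates the full group.

Yes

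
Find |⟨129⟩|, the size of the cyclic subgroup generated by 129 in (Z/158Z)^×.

39

By Lagrange's theorem, ord_158(129) divides φ(158) = φ(2)·φ(79) = 1·78 = 78 = 2 · 3 · 13.
Divisors of 78: 1, 2, 3, 6, 13, 26, 39, 78.
Compute 129^d (mod 158) for the divisors d until we hit 1:
129^1 ≡ 129 (mod 158)
129^2 ≡ 51 (mod 158)
129^3 ≡ 101 (mod 158)
129^6 ≡ 89 (mod 158)
129^13 ≡ 23 (mod 158)
129^26 ≡ 55 (mod 158)
129^39 ≡ 1 (mod 158) ✓
So ord_158(129) = 39.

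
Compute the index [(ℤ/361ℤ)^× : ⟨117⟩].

The order of 117 must divide φ(361) = φ(19^2) = 19·(19−1) = 342 = 2 · 3^2 · 19.
Divisors of 342: 1, 2, 3, 6, 9, 18, 19, 38, 57, 114, 171, 342.
Check 117^d mod 361 for each divisor in increasing order:
117^1 ≡ 117 (mod 361)
117^2 ≡ 332 (mod 361)
117^3 ≡ 217 (mod 361)
117^6 ≡ 159 (mod 361)
117^9 ≡ 208 (mod 361)
117^18 ≡ 305 (mod 361)
117^19 ≡ 307 (mod 361)
117^38 ≡ 28 (mod 361)
117^57 ≡ 293 (mod 361)
117^114 ≡ 292 (mod 361)
117^171 ≡ 360 (mod 361)
117^342 ≡ 1 (mod 361) ✓
Thus |⟨117⟩| = ord(117) = 342.
[(Z/361Z)^× : ⟨117⟩] = 342/342 = 1.

1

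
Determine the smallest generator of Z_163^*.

φ(163) = 163 − 1 = 162 = 2 · 3^4.
g is a primitive root iff g^(162/q) ≢ 1 (mod 163) for each prime q ∈ {2, 3}.
g = 2: 2^81 ≡ 162; 2^54 ≡ 104 — none is 1, so 2 is a primitive root.
Hence the least primitive root of 163 is 2.

2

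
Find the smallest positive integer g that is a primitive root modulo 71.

7

φ(71) = 71 − 1 = 70 = 2 · 5 · 7.
g is a primitive root iff g^(70/q) ≢ 1 (mod 71) for each prime q ∈ {2, 5, 7}.
g = 2: 2^35 ≡ 1 — hits 1, so not a primitive root.
g = 3: 3^35 ≡ 1 — hits 1, so not a primitive root.
g = 4: 4^35 ≡ 1 — hits 1, so not a primitive root.
g = 5: 5^35 ≡ 1 — hits 1, so not a primitive root.
g = 6: 6^35 ≡ 1 — hits 1, so not a primitive root.
g = 7: 7^35 ≡ 70; 7^14 ≡ 54; 7^10 ≡ 45 — none is 1, so 7 is a primitive root.
So 7 is the smallest generator of (Z/71Z)^×.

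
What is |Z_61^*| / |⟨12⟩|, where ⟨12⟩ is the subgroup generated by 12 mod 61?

Since 12 ∈ (Z/61Z)^×, its order divides φ(61) = 61 − 1 = 60 = 2^2 · 3 · 5.
Divisors of 60: 1, 2, 3, 4, 5, 6, 10, 12, 15, 20, 30, 60.
Compute 12^d (mod 61) for the divisors d until we hit 1:
12^1 ≡ 12 (mod 61)
12^2 ≡ 22 (mod 61)
12^3 ≡ 20 (mod 61)
12^4 ≡ 57 (mod 61)
12^5 ≡ 13 (mod 61)
12^6 ≡ 34 (mod 61)
12^10 ≡ 47 (mod 61)
12^12 ≡ 58 (mod 61)
12^15 ≡ 1 (mod 61) ✓
So ord_61(12) = 15, hence |⟨12⟩| = 15.
The index is φ(61) / ord(12) = 60 / 15 = 4.

4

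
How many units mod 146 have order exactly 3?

φ(146) = φ(2)·φ(73) = 1·72 = 72 = 2^3 · 3^2.
Since (Z/146Z)^× is cyclic of order 72, the number of elements of order d is φ(d) when d | 72 and 0 otherwise.
3 | 72, and φ(3) = 3 − 1 = 2.

2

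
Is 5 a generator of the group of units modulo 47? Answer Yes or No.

Yes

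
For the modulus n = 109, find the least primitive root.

6

φ(109) = 109 − 1 = 108 = 2^2 · 3^3.
Test candidates g = 2, 3, … against the prime factors q ∈ {2, 3} of φ(109): g is a generator iff g^(108/q) ≢ 1 for every such q.
g = 2: 2^54 ≡ 108; 2^36 ≡ 1 — hits 1, so not a primitive root.
g = 3: 3^54 ≡ 1 — hits 1, so not a primitive root.
g = 4: 4^54 ≡ 1 — hits 1, so not a primitive root.
g = 5: 5^54 ≡ 1 — hits 1, so not a primitive root.
g = 6: 6^54 ≡ 108; 6^36 ≡ 63 — none is 1, so 6 is a primitive root.
Hence the least primitive root of 109 is 6.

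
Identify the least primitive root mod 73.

5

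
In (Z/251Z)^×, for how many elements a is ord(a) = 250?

φ(251) = 251 − 1 = 250 = 2 · 5^3.
(Z/251Z)^× is cyclic (|G| = 250); a cyclic group of order m has exactly φ(d) elements of each order d | m, and none otherwise.
250 = 2 · 5^3 divides 250, and φ(250) = 100.

100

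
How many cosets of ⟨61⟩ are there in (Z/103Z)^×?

6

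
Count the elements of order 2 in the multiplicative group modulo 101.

1

φ(101) = 101 − 1 = 100 = 2^2 · 5^2.
Since (Z/101Z)^× is cyclic of order 100, the number of elements of order d is φ(d) when d | 100 and 0 otherwise.
2 | 100, and φ(2) = 2 − 1 = 1.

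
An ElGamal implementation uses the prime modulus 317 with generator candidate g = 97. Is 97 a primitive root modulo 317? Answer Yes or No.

Yes

φ(317) = 317 − 1 = 316 = 2^2 · 79.
Test 97^(316/q) mod 317 for each prime factor q of 316:
97^158 ≡ 316 (mod 317)  [q = 2: ≢ 1 ✓]
97^4 ≡ 57 (mod 317)  [q = 79: ≢ 1 ✓]
Every test exponent gives a nontrivial residue, hence 97 generates the full group.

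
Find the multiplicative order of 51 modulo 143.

By Lagrange's theorem, ord_143(51) divides φ(143) = φ(11·13) = (11−1)·(13−1) = 10·12 = 120 = 2^3 · 3 · 5.
Divisors of 120: 1, 2, 3, 4, 5, 6, 8, 10, 12, 15, 20, 24, 30, 40, 60, 120.
Test each divisor d:
51^1 ≡ 51
51^2 ≡ 27
51^3 ≡ 90
51^4 ≡ 14
51^5 ≡ 142
51^6 ≡ 92
51^8 ≡ 53
51^10 ≡ 1
The smallest such exponent is 10, so the order of 51 is 10.

10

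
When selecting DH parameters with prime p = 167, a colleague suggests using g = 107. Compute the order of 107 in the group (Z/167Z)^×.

83

ord(107) | φ(167) = 167 − 1 = 166 = 2 · 83.
Divisors of 166: 1, 2, 83, 166.
Compute 107^d (mod 167) for the divisors d until we hit 1:
107^1 ≡ 107 (mod 167)
107^2 ≡ 93 (mod 167)
107^83 ≡ 1 (mod 167) ✓
The smallest such exponent is 83, so the order of 107 is 83.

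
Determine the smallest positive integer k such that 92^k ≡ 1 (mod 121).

55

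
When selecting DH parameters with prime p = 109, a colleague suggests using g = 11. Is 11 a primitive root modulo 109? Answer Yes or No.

φ(109) = 109 − 1 = 108 = 2^2 · 3^3.
11 is a primitive root mod 109 iff 11^(φ(109)/q) ≢ 1 for every prime q | φ(109), i.e. q ∈ {2, 3}.
11^54 ≡ 108 (mod 109)  [q = 2: ≢ 1 ✓]
11^36 ≡ 45 (mod 109)  [q = 3: ≢ 1 ✓]
All checks pass, so 11 has order 108 and is a primitive root modulo 109.

Yes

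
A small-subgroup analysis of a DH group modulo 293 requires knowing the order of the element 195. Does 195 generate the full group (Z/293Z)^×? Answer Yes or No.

Yes

φ(293) = 293 − 1 = 292 = 2^2 · 73.
Test 195^(292/q) mod 293 for each prime factor q of 292:
195^146 ≡ 292 (mod 293)  [q = 2: ≢ 1 ✓]
195^4 ≡ 123 (mod 293)  [q = 73: ≢ 1 ✓]
Every test exponent gives a nontrivial residue, hence 195 generates the full group.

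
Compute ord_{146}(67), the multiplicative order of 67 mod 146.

36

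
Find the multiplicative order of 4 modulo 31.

5

ord(4) | φ(31) = 31 − 1 = 30 = 2 · 3 · 5.
Divisors of 30: 1, 2, 3, 5, 6, 10, 15, 30.
Test each divisor d:
4^1 ≡ 4
4^2 ≡ 16
4^3 ≡ 2
4^5 ≡ 1
Hence ord(4) = 5.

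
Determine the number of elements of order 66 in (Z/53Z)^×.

0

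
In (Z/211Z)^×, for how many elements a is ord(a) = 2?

φ(211) = 211 − 1 = 210 = 2 · 3 · 5 · 7.
Since (Z/211Z)^× is cyclic of order 210, the number of elements of order d is φ(d) when d | 210 and 0 otherwise.
2 | 210, and φ(2) = 2 − 1 = 1.

1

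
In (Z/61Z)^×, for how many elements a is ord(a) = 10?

4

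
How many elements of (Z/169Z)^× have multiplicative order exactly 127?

φ(169) = φ(13^2) = 13·(13−1) = 156 = 2^2 · 3 · 13.
In a cyclic group of order 156, there are φ(d) elements of order d for each divisor d of 156, and zero for non-divisors.
Since 127 ∤ 156, the count is 0.

0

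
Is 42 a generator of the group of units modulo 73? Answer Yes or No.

Yes

φ(73) = 73 − 1 = 72 = 2^3 · 3^2.
It suffices to check that the order of 42 is not a proper divisor of 72: compute 42^(72/q) for q ∈ {2, 3}.
42^36 ≡ 72 (mod 73)  [q = 2: ≢ 1 ✓]
42^24 ≡ 64 (mod 73)  [q = 3: ≢ 1 ✓]
Every test exponent gives a nontrivial residue, hence 42 generates the full group.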